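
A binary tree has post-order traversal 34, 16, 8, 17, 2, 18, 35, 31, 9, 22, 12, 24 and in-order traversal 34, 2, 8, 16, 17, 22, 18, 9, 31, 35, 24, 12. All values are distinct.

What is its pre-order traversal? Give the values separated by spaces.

The last element of post-order is the root; it splits in-order into left and right subtrees.
Root 24: left subtree has 10 nodes {34, 2, 8, 16, 17, 22, 18, 9, 31, 35}, right has 1 {12}.
  Root 22: left subtree has 5 nodes {34, 2, 8, 16, 17}, right has 4 {18, 9, 31, 35}.
    Root 2: left subtree has 1 node {34}, right has 3 {8, 16, 17}.
      Root 17: left subtree has 2 nodes {8, 16}, right has 0 { }.
        Root 8: left subtree has 0 nodes { }, right has 1 {16}.
    Root 9: left subtree has 1 node {18}, right has 2 {31, 35}.
      Root 31: left subtree has 0 nodes { }, right has 1 {35}.

24 22 2 34 17 8 16 9 18 31 35 12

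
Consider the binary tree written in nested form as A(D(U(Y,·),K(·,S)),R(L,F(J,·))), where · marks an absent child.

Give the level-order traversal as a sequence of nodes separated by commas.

Level-order visits nodes level by level from the root, left to right within each level.
Level 0: A
Level 1: D, R
Level 2: U, K, L, F
Level 3: Y, S, J

A, D, R, U, K, L, F, Y, S, J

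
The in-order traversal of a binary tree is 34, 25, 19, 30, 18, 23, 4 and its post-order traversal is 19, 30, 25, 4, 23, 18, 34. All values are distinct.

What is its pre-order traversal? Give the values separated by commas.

34, 18, 25, 30, 19, 23, 4

The last element of post-order is the root; it splits in-order into left and right subtrees.
Root 34: left subtree has 0 nodes { }, right has 6 {25, 19, 30, 18, 23, 4}.
  Root 18: left subtree has 3 nodes {25, 19, 30}, right has 2 {23, 4}.
    Root 25: left subtree has 0 nodes { }, right has 2 {19, 30}.
      Root 30: left subtree has 1 node {19}, right has 0 { }.
    Root 23: left subtree has 0 nodes { }, right has 1 {4}.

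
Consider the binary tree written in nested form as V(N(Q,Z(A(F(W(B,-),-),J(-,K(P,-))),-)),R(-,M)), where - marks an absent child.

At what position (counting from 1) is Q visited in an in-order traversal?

In-order visits the left subtree, then the node, then the right subtree.
At V: go left to N.
  At N: go left to Q.
    Q is a leaf — visit Q.
  Visit N.
  At N: go right to Z.
    At Z: go left to A.
      At A: go left to F.
        At F: go left to W.
          At W: go left to B.
            B is a leaf — visit B.
          Visit W.
          At W: no right child.
        Visit F.
        At F: no right child.
      Visit A.
      At A: go right to J.
        At J: no left child.
        Visit J.
        At J: go right to K.
          At K: go left to P.
            P is a leaf — visit P.
          Visit K.
          At K: no right child.
    Visit Z.
    At Z: no right child.
Visit V.
At V: go right to R.
  At R: no left child.
  Visit R.
  At R: go right to M.
    M is a leaf — visit M.
Full in-order sequence: Q, N, B, W, F, A, J, P, K, Z, V, R, M.

1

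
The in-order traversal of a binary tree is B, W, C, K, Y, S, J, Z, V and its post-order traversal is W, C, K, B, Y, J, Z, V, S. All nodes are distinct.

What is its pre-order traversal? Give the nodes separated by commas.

The last element of post-order is the root; it splits in-order into left and right subtrees.
Root S: left subtree has 5 nodes {B, W, C, K, Y}, right has 3 {J, Z, V}.
  Root Y: left subtree has 4 nodes {B, W, C, K}, right has 0 { }.
    Root B: left subtree has 0 nodes { }, right has 3 {W, C, K}.
      Root K: left subtree has 2 nodes {W, C}, right has 0 { }.
        Root C: left subtree has 1 node {W}, right has 0 { }.
  Root V: left subtree has 2 nodes {J, Z}, right has 0 { }.
    Root Z: left subtree has 1 node {J}, right has 0 { }.

S, Y, B, K, C, W, V, Z, J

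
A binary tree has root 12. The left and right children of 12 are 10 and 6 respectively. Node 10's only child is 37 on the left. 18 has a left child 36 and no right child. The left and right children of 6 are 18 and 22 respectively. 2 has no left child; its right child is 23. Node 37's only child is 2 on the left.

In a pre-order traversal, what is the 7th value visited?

Pre-order visits the node, then its left subtree, then its right subtree.
Visit 12.
At 12: go left to 10.
  Visit 10.
  At 10: go left to 37.
    Visit 37.
    At 37: go left to 2.
      Visit 2.
      At 2: no left child.
      At 2: go right to 23.
        23 is a leaf — visit 23.
    At 37: no right child.
  At 10: no right child.
At 12: go right to 6.
  Visit 6.
  At 6: go left to 18.
    Visit 18.
    At 18: go left to 36.
      36 is a leaf — visit 36.
    At 18: no right child.
  At 6: go right to 22.
    22 is a leaf — visit 22.
Full pre-order sequence: 12, 10, 37, 2, 23, 6, 18, 36, 22.

18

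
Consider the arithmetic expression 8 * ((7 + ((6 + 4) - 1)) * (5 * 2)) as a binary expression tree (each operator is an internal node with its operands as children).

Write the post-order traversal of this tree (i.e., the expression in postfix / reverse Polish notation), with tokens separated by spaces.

Post-order on an expression tree gives postfix notation: for each operator, emit left operand, right operand, then the operator.

8 7 6 4 + 1 - + 5 2 * * *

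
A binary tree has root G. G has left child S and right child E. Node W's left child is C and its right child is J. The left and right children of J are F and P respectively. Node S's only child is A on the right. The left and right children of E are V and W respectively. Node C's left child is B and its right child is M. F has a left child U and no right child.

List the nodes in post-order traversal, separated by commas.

Post-order visits the left subtree, then the right subtree, then the node.
At G: go left to S.
  At S: no left child.
  At S: go right to A.
    A is a leaf — visit A.
  Visit S.
At G: go right to E.
  At E: go left to V.
    V is a leaf — visit V.
  At E: go right to W.
    At W: go left to C.
      At C: go left to B.
        B is a leaf — visit B.
      At C: go right to M.
        M is a leaf — visit M.
      Visit C.
    At W: go right to J.
      At J: go left to F.
        At F: go left to U.
          U is a leaf — visit U.
        At F: no right child.
        Visit F.
      At J: go right to P.
        P is a leaf — visit P.
      Visit J.
    Visit W.
  Visit E.
Visit G.

A, S, V, B, M, C, U, F, P, J, W, E, G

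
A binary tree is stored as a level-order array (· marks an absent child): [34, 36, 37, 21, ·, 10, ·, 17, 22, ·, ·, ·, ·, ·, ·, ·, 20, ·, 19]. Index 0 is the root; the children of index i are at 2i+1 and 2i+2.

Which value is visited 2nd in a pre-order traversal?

36

Pre-order visits the node, then its left subtree, then its right subtree.
Visit 34.
At 34: go left to 36.
  Visit 36.
  At 36: go left to 21.
    Visit 21.
    At 21: go left to 17.
      Visit 17.
      At 17: no left child.
      At 17: go right to 20.
        20 is a leaf — visit 20.
    At 21: go right to 22.
      Visit 22.
      At 22: no left child.
      At 22: go right to 19.
        19 is a leaf — visit 19.
  At 36: no right child.
At 34: go right to 37.
  Visit 37.
  At 37: go left to 10.
    10 is a leaf — visit 10.
  At 37: no right child.
Full pre-order sequence: 34, 36, 21, 17, 20, 22, 19, 37, 10.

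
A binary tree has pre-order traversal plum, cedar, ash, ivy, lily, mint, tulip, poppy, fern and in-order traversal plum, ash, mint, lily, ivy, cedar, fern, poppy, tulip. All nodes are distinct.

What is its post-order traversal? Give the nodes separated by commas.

mint, lily, ivy, ash, fern, poppy, tulip, cedar, plum

The first element of pre-order is the root; it splits in-order into left and right subtrees.
Root plum: left subtree has 0 nodes { }, right has 8 {ash, mint, lily, ivy, cedar, fern, poppy, tulip}.
  Root cedar: left subtree has 4 nodes {ash, mint, lily, ivy}, right has 3 {fern, poppy, tulip}.
    Root ash: left subtree has 0 nodes { }, right has 3 {mint, lily, ivy}.
      Root ivy: left subtree has 2 nodes {mint, lily}, right has 0 { }.
        Root lily: left subtree has 1 node {mint}, right has 0 { }.
    Root tulip: left subtree has 2 nodes {fern, poppy}, right has 0 { }.
      Root poppy: left subtree has 1 node {fern}, right has 0 { }.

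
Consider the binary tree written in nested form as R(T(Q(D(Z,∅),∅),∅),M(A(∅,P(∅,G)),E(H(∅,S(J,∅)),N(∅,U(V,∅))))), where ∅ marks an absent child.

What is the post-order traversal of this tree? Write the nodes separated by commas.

Post-order visits the left subtree, then the right subtree, then the node.
At R: go left to T.
  At T: go left to Q.
    At Q: go left to D.
      At D: go left to Z.
        Z is a leaf — visit Z.
      At D: no right child.
      Visit D.
    At Q: no right child.
    Visit Q.
  At T: no right child.
  Visit T.
At R: go right to M.
  At M: go left to A.
    At A: no left child.
    At A: go right to P.
      At P: no left child.
      At P: go right to G.
        G is a leaf — visit G.
      Visit P.
    Visit A.
  At M: go right to E.
    At E: go left to H.
      At H: no left child.
      At H: go right to S.
        At S: go left to J.
          J is a leaf — visit J.
        At S: no right child.
        Visit S.
      Visit H.
    At E: go right to N.
      At N: no left child.
      At N: go right to U.
        At U: go left to V.
          V is a leaf — visit V.
        At U: no right child.
        Visit U.
      Visit N.
    Visit E.
  Visit M.
Visit R.

Z, D, Q, T, G, P, A, J, S, H, V, U, N, E, M, R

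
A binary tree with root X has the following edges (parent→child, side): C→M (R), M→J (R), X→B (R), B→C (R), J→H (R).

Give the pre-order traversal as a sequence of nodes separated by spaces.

X B C M J H

Pre-order visits the node, then its left subtree, then its right subtree.
Visit X.
At X: no left child.
At X: go right to B.
  Visit B.
  At B: no left child.
  At B: go right to C.
    Visit C.
    At C: no left child.
    At C: go right to M.
      Visit M.
      At M: no left child.
      At M: go right to J.
        Visit J.
        At J: no left child.
        At J: go right to H.
          H is a leaf — visit H.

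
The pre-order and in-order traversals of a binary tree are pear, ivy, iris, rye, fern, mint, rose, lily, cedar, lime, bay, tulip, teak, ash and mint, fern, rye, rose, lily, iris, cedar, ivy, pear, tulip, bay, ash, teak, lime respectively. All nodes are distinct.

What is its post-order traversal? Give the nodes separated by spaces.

The first element of pre-order is the root; it splits in-order into left and right subtrees.
Root pear: left subtree has 8 nodes {mint, fern, rye, rose, lily, iris, cedar, ivy}, right has 5 {tulip, bay, ash, teak, lime}.
  Root ivy: left subtree has 7 nodes {mint, fern, rye, rose, lily, iris, cedar}, right has 0 { }.
    Root iris: left subtree has 5 nodes {mint, fern, rye, rose, lily}, right has 1 {cedar}.
      Root rye: left subtree has 2 nodes {mint, fern}, right has 2 {rose, lily}.
        Root fern: left subtree has 1 node {mint}, right has 0 { }.
        Root rose: left subtree has 0 nodes { }, right has 1 {lily}.
  Root lime: left subtree has 4 nodes {tulip, bay, ash, teak}, right has 0 { }.
    Root bay: left subtree has 1 node {tulip}, right has 2 {ash, teak}.
      Root teak: left subtree has 1 node {ash}, right has 0 { }.

mint fern lily rose rye cedar iris ivy tulip ash teak bay lime pear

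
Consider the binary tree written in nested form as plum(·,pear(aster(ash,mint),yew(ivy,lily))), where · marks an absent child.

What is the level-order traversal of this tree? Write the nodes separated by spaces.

Level-order visits nodes level by level from the root, left to right within each level.
Level 0: plum
Level 1: pear
Level 2: aster, yew
Level 3: ash, mint, ivy, lily

plum pear aster yew ash mint ivy lily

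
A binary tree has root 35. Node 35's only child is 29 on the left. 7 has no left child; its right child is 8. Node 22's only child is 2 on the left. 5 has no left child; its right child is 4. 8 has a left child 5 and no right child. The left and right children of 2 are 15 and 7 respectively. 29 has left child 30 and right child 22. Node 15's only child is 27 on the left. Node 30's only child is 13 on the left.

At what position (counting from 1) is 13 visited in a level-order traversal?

5

Level-order visits nodes level by level from the root, left to right within each level.
Level 0: 35
Level 1: 29
Level 2: 30, 22
Level 3: 13, 2
Level 4: 15, 7
Level 5: 27, 8
Level 6: 5
Level 7: 4
Full level-order sequence: 35, 29, 30, 22, 13, 2, 15, 7, 27, 8, 5, 4.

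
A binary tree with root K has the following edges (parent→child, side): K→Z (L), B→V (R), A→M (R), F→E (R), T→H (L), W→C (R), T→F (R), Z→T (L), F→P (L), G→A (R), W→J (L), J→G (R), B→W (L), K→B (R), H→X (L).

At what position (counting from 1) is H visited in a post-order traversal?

Post-order visits the left subtree, then the right subtree, then the node.
At K: go left to Z.
  At Z: go left to T.
    At T: go left to H.
      At H: go left to X.
        X is a leaf — visit X.
      At H: no right child.
      Visit H.
    At T: go right to F.
      At F: go left to P.
        P is a leaf — visit P.
      At F: go right to E.
        E is a leaf — visit E.
      Visit F.
    Visit T.
  At Z: no right child.
  Visit Z.
At K: go right to B.
  At B: go left to W.
    At W: go left to J.
      At J: no left child.
      At J: go right to G.
        At G: no left child.
        At G: go right to A.
          At A: no left child.
          At A: go right to M.
            M is a leaf — visit M.
          Visit A.
        Visit G.
      Visit J.
    At W: go right to C.
      C is a leaf — visit C.
    Visit W.
  At B: go right to V.
    V is a leaf — visit V.
  Visit B.
Visit K.
Full post-order sequence: X, H, P, E, F, T, Z, M, A, G, J, C, W, V, B, K.

2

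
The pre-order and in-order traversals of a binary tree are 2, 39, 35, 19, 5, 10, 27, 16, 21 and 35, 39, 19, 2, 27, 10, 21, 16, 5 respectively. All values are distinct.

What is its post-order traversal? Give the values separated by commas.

35, 19, 39, 27, 21, 16, 10, 5, 2

The first element of pre-order is the root; it splits in-order into left and right subtrees.
Root 2: left subtree has 3 nodes {35, 39, 19}, right has 5 {27, 10, 21, 16, 5}.
  Root 39: left subtree has 1 node {35}, right has 1 {19}.
  Root 5: left subtree has 4 nodes {27, 10, 21, 16}, right has 0 { }.
    Root 10: left subtree has 1 node {27}, right has 2 {21, 16}.
      Root 16: left subtree has 1 node {21}, right has 0 { }.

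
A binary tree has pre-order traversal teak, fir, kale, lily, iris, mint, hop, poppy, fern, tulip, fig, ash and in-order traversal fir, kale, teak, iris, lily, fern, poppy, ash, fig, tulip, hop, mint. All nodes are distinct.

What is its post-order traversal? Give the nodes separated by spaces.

The first element of pre-order is the root; it splits in-order into left and right subtrees.
Root teak: left subtree has 2 nodes {fir, kale}, right has 9 {iris, lily, fern, poppy, ash, fig, tulip, hop, mint}.
  Root fir: left subtree has 0 nodes { }, right has 1 {kale}.
  Root lily: left subtree has 1 node {iris}, right has 7 {fern, poppy, ash, fig, tulip, hop, mint}.
    Root mint: left subtree has 6 nodes {fern, poppy, ash, fig, tulip, hop}, right has 0 { }.
      Root hop: left subtree has 5 nodes {fern, poppy, ash, fig, tulip}, right has 0 { }.
        Root poppy: left subtree has 1 node {fern}, right has 3 {ash, fig, tulip}.
          Root tulip: left subtree has 2 nodes {ash, fig}, right has 0 { }.
            Root fig: left subtree has 1 node {ash}, right has 0 { }.

kale fir iris fern ash fig tulip poppy hop mint lily teak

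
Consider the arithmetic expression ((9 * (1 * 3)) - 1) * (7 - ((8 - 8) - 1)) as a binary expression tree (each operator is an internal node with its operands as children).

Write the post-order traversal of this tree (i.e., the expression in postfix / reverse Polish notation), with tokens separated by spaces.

9 1 3 * * 1 - 7 8 8 - 1 - - *

Post-order on an expression tree gives postfix notation: for each operator, emit left operand, right operand, then the operator.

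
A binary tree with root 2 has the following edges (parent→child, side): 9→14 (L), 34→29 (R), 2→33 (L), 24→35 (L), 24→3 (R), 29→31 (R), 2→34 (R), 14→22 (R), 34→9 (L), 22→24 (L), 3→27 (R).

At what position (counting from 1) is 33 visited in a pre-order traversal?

2

Pre-order visits the node, then its left subtree, then its right subtree.
Visit 2.
At 2: go left to 33.
  33 is a leaf — visit 33.
At 2: go right to 34.
  Visit 34.
  At 34: go left to 9.
    Visit 9.
    At 9: go left to 14.
      Visit 14.
      At 14: no left child.
      At 14: go right to 22.
        Visit 22.
        At 22: go left to 24.
          Visit 24.
          At 24: go left to 35.
            35 is a leaf — visit 35.
          At 24: go right to 3.
            Visit 3.
            At 3: no left child.
            At 3: go right to 27.
              27 is a leaf — visit 27.
        At 22: no right child.
    At 9: no right child.
  At 34: go right to 29.
    Visit 29.
    At 29: no left child.
    At 29: go right to 31.
      31 is a leaf — visit 31.
Full pre-order sequence: 2, 33, 34, 9, 14, 22, 24, 35, 3, 27, 29, 31.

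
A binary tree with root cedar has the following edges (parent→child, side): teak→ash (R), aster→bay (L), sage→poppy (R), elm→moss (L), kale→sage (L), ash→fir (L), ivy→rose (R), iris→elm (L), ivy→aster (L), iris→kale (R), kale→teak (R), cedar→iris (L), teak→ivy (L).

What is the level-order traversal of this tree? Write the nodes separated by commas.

cedar, iris, elm, kale, moss, sage, teak, poppy, ivy, ash, aster, rose, fir, bay

Level-order visits nodes level by level from the root, left to right within each level.
Level 0: cedar
Level 1: iris
Level 2: elm, kale
Level 3: moss, sage, teak
Level 4: poppy, ivy, ash
Level 5: aster, rose, fir
Level 6: bay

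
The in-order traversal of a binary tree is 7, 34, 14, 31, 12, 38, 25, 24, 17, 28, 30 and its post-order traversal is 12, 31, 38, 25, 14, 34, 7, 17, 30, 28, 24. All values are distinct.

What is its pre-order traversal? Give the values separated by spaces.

The last element of post-order is the root; it splits in-order into left and right subtrees.
Root 24: left subtree has 7 nodes {7, 34, 14, 31, 12, 38, 25}, right has 3 {17, 28, 30}.
  Root 7: left subtree has 0 nodes { }, right has 6 {34, 14, 31, 12, 38, 25}.
    Root 34: left subtree has 0 nodes { }, right has 5 {14, 31, 12, 38, 25}.
      Root 14: left subtree has 0 nodes { }, right has 4 {31, 12, 38, 25}.
        Root 25: left subtree has 3 nodes {31, 12, 38}, right has 0 { }.
          Root 38: left subtree has 2 nodes {31, 12}, right has 0 { }.
            Root 31: left subtree has 0 nodes { }, right has 1 {12}.
  Root 28: left subtree has 1 node {17}, right has 1 {30}.

24 7 34 14 25 38 31 12 28 17 30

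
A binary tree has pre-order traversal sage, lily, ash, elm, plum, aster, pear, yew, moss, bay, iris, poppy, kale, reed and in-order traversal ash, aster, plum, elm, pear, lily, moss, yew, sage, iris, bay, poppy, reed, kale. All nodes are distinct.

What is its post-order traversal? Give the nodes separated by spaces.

The first element of pre-order is the root; it splits in-order into left and right subtrees.
Root sage: left subtree has 8 nodes {ash, aster, plum, elm, pear, lily, moss, yew}, right has 5 {iris, bay, poppy, reed, kale}.
  Root lily: left subtree has 5 nodes {ash, aster, plum, elm, pear}, right has 2 {moss, yew}.
    Root ash: left subtree has 0 nodes { }, right has 4 {aster, plum, elm, pear}.
      Root elm: left subtree has 2 nodes {aster, plum}, right has 1 {pear}.
        Root plum: left subtree has 1 node {aster}, right has 0 { }.
    Root yew: left subtree has 1 node {moss}, right has 0 { }.
  Root bay: left subtree has 1 node {iris}, right has 3 {poppy, reed, kale}.
    Root poppy: left subtree has 0 nodes { }, right has 2 {reed, kale}.
      Root kale: left subtree has 1 node {reed}, right has 0 { }.

aster plum pear elm ash moss yew lily iris reed kale poppy bay sage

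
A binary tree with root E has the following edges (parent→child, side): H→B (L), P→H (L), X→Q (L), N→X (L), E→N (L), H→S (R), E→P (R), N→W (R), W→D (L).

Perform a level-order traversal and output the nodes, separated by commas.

Level-order visits nodes level by level from the root, left to right within each level.
Level 0: E
Level 1: N, P
Level 2: X, W, H
Level 3: Q, D, B, S

E, N, P, X, W, H, Q, D, B, S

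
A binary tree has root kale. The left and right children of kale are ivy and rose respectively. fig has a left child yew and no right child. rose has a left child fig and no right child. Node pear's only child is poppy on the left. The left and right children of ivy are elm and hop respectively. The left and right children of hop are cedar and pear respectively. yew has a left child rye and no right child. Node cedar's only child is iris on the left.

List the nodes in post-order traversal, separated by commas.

Post-order visits the left subtree, then the right subtree, then the node.
At kale: go left to ivy.
  At ivy: go left to elm.
    elm is a leaf — visit elm.
  At ivy: go right to hop.
    At hop: go left to cedar.
      At cedar: go left to iris.
        iris is a leaf — visit iris.
      At cedar: no right child.
      Visit cedar.
    At hop: go right to pear.
      At pear: go left to poppy.
        poppy is a leaf — visit poppy.
      At pear: no right child.
      Visit pear.
    Visit hop.
  Visit ivy.
At kale: go right to rose.
  At rose: go left to fig.
    At fig: go left to yew.
      At yew: go left to rye.
        rye is a leaf — visit rye.
      At yew: no right child.
      Visit yew.
    At fig: no right child.
    Visit fig.
  At rose: no right child.
  Visit rose.
Visit kale.

elm, iris, cedar, poppy, pear, hop, ivy, rye, yew, fig, rose, kale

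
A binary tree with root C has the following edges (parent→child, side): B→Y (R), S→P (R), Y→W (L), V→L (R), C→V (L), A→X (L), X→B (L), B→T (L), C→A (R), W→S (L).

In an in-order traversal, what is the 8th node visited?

In-order visits the left subtree, then the node, then the right subtree.
At C: go left to V.
  At V: no left child.
  Visit V.
  At V: go right to L.
    L is a leaf — visit L.
Visit C.
At C: go right to A.
  At A: go left to X.
    At X: go left to B.
      At B: go left to T.
        T is a leaf — visit T.
      Visit B.
      At B: go right to Y.
        At Y: go left to W.
          At W: go left to S.
            At S: no left child.
            Visit S.
            At S: go right to P.
              P is a leaf — visit P.
          Visit W.
          At W: no right child.
        Visit Y.
        At Y: no right child.
    Visit X.
    At X: no right child.
  Visit A.
  At A: no right child.
Full in-order sequence: V, L, C, T, B, S, P, W, Y, X, A.

W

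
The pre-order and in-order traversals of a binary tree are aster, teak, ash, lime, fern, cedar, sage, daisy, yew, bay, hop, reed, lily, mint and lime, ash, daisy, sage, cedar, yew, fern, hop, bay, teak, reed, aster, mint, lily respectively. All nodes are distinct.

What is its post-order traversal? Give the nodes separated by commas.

lime, daisy, sage, yew, cedar, hop, bay, fern, ash, reed, teak, mint, lily, aster

The first element of pre-order is the root; it splits in-order into left and right subtrees.
Root aster: left subtree has 11 nodes {lime, ash, daisy, sage, cedar, yew, fern, hop, bay, teak, reed}, right has 2 {mint, lily}.
  Root teak: left subtree has 9 nodes {lime, ash, daisy, sage, cedar, yew, fern, hop, bay}, right has 1 {reed}.
    Root ash: left subtree has 1 node {lime}, right has 7 {daisy, sage, cedar, yew, fern, hop, bay}.
      Root fern: left subtree has 4 nodes {daisy, sage, cedar, yew}, right has 2 {hop, bay}.
        Root cedar: left subtree has 2 nodes {daisy, sage}, right has 1 {yew}.
          Root sage: left subtree has 1 node {daisy}, right has 0 { }.
        Root bay: left subtree has 1 node {hop}, right has 0 { }.
  Root lily: left subtree has 1 node {mint}, right has 0 { }.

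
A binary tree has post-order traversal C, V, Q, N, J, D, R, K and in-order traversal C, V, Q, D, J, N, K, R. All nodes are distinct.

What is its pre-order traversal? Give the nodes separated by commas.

K, D, Q, V, C, J, N, R

The last element of post-order is the root; it splits in-order into left and right subtrees.
Root K: left subtree has 6 nodes {C, V, Q, D, J, N}, right has 1 {R}.
  Root D: left subtree has 3 nodes {C, V, Q}, right has 2 {J, N}.
    Root Q: left subtree has 2 nodes {C, V}, right has 0 { }.
      Root V: left subtree has 1 node {C}, right has 0 { }.
    Root J: left subtree has 0 nodes { }, right has 1 {N}.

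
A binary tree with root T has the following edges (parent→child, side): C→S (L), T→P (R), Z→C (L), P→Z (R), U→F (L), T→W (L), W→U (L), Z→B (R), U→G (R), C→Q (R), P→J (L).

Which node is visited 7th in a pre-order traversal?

Pre-order visits the node, then its left subtree, then its right subtree.
Visit T.
At T: go left to W.
  Visit W.
  At W: go left to U.
    Visit U.
    At U: go left to F.
      F is a leaf — visit F.
    At U: go right to G.
      G is a leaf — visit G.
  At W: no right child.
At T: go right to P.
  Visit P.
  At P: go left to J.
    J is a leaf — visit J.
  At P: go right to Z.
    Visit Z.
    At Z: go left to C.
      Visit C.
      At C: go left to S.
        S is a leaf — visit S.
      At C: go right to Q.
        Q is a leaf — visit Q.
    At Z: go right to B.
      B is a leaf — visit B.
Full pre-order sequence: T, W, U, F, G, P, J, Z, C, S, Q, B.

J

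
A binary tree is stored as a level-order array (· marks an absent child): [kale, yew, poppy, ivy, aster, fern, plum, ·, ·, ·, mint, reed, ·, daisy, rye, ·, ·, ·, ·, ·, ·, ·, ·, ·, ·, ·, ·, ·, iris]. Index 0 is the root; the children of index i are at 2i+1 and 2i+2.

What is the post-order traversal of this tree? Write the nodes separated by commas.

Post-order visits the left subtree, then the right subtree, then the node.
At kale: go left to yew.
  At yew: go left to ivy.
    ivy is a leaf — visit ivy.
  At yew: go right to aster.
    At aster: no left child.
    At aster: go right to mint.
      mint is a leaf — visit mint.
    Visit aster.
  Visit yew.
At kale: go right to poppy.
  At poppy: go left to fern.
    At fern: go left to reed.
      reed is a leaf — visit reed.
    At fern: no right child.
    Visit fern.
  At poppy: go right to plum.
    At plum: go left to daisy.
      At daisy: no left child.
      At daisy: go right to iris.
        iris is a leaf — visit iris.
      Visit daisy.
    At plum: go right to rye.
      rye is a leaf — visit rye.
    Visit plum.
  Visit poppy.
Visit kale.

ivy, mint, aster, yew, reed, fern, iris, daisy, rye, plum, poppy, kale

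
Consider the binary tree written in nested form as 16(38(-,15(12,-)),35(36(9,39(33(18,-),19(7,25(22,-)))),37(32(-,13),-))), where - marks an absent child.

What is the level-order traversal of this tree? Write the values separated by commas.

16, 38, 35, 15, 36, 37, 12, 9, 39, 32, 33, 19, 13, 18, 7, 25, 22

Level-order visits nodes level by level from the root, left to right within each level.
Level 0: 16
Level 1: 38, 35
Level 2: 15, 36, 37
Level 3: 12, 9, 39, 32
Level 4: 33, 19, 13
Level 5: 18, 7, 25
Level 6: 22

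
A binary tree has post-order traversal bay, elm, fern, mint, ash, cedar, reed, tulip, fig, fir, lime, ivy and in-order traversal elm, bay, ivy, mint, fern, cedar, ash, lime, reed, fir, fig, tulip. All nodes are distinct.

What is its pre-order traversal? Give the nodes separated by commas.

ivy, elm, bay, lime, cedar, mint, fern, ash, fir, reed, fig, tulip

The last element of post-order is the root; it splits in-order into left and right subtrees.
Root ivy: left subtree has 2 nodes {elm, bay}, right has 9 {mint, fern, cedar, ash, lime, reed, fir, fig, tulip}.
  Root elm: left subtree has 0 nodes { }, right has 1 {bay}.
  Root lime: left subtree has 4 nodes {mint, fern, cedar, ash}, right has 4 {reed, fir, fig, tulip}.
    Root cedar: left subtree has 2 nodes {mint, fern}, right has 1 {ash}.
      Root mint: left subtree has 0 nodes { }, right has 1 {fern}.
    Root fir: left subtree has 1 node {reed}, right has 2 {fig, tulip}.
      Root fig: left subtree has 0 nodes { }, right has 1 {tulip}.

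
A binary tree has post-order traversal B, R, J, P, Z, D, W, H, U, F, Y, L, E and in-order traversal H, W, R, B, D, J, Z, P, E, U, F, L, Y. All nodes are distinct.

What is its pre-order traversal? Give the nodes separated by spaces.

E H W D R B Z J P L F U Y

The last element of post-order is the root; it splits in-order into left and right subtrees.
Root E: left subtree has 8 nodes {H, W, R, B, D, J, Z, P}, right has 4 {U, F, L, Y}.
  Root H: left subtree has 0 nodes { }, right has 7 {W, R, B, D, J, Z, P}.
    Root W: left subtree has 0 nodes { }, right has 6 {R, B, D, J, Z, P}.
      Root D: left subtree has 2 nodes {R, B}, right has 3 {J, Z, P}.
        Root R: left subtree has 0 nodes { }, right has 1 {B}.
        Root Z: left subtree has 1 node {J}, right has 1 {P}.
  Root L: left subtree has 2 nodes {U, F}, right has 1 {Y}.
    Root F: left subtree has 1 node {U}, right has 0 { }.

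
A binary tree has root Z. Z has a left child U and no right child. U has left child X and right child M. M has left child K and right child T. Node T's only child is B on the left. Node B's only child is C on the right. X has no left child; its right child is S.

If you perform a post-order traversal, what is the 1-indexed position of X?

Post-order visits the left subtree, then the right subtree, then the node.
At Z: go left to U.
  At U: go left to X.
    At X: no left child.
    At X: go right to S.
      S is a leaf — visit S.
    Visit X.
  At U: go right to M.
    At M: go left to K.
      K is a leaf — visit K.
    At M: go right to T.
      At T: go left to B.
        At B: no left child.
        At B: go right to C.
          C is a leaf — visit C.
        Visit B.
      At T: no right child.
      Visit T.
    Visit M.
  Visit U.
At Z: no right child.
Visit Z.
Full post-order sequence: S, X, K, C, B, T, M, U, Z.

2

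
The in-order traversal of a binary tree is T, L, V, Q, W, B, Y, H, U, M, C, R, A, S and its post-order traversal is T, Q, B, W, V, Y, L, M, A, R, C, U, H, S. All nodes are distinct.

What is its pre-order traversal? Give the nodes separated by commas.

S, H, L, T, Y, V, W, Q, B, U, C, M, R, A

The last element of post-order is the root; it splits in-order into left and right subtrees.
Root S: left subtree has 13 nodes {T, L, V, Q, W, B, Y, H, U, M, C, R, A}, right has 0 { }.
  Root H: left subtree has 7 nodes {T, L, V, Q, W, B, Y}, right has 5 {U, M, C, R, A}.
    Root L: left subtree has 1 node {T}, right has 5 {V, Q, W, B, Y}.
      Root Y: left subtree has 4 nodes {V, Q, W, B}, right has 0 { }.
        Root V: left subtree has 0 nodes { }, right has 3 {Q, W, B}.
          Root W: left subtree has 1 node {Q}, right has 1 {B}.
    Root U: left subtree has 0 nodes { }, right has 4 {M, C, R, A}.
      Root C: left subtree has 1 node {M}, right has 2 {R, A}.
        Root R: left subtree has 0 nodes { }, right has 1 {A}.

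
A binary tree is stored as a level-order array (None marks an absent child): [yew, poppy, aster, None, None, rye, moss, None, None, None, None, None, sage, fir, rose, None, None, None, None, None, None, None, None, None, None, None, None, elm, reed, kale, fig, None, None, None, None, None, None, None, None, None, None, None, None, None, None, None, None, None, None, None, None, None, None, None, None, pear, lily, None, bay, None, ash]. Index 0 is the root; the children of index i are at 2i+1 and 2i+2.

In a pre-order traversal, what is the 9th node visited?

Pre-order visits the node, then its left subtree, then its right subtree.
Visit yew.
At yew: go left to poppy.
  poppy is a leaf — visit poppy.
At yew: go right to aster.
  Visit aster.
  At aster: go left to rye.
    Visit rye.
    At rye: no left child.
    At rye: go right to sage.
      sage is a leaf — visit sage.
  At aster: go right to moss.
    Visit moss.
    At moss: go left to fir.
      Visit fir.
      At fir: go left to elm.
        Visit elm.
        At elm: go left to pear.
          pear is a leaf — visit pear.
        At elm: go right to lily.
          lily is a leaf — visit lily.
      At fir: go right to reed.
        Visit reed.
        At reed: no left child.
        At reed: go right to bay.
          bay is a leaf — visit bay.
    At moss: go right to rose.
      Visit rose.
      At rose: go left to kale.
        Visit kale.
        At kale: no left child.
        At kale: go right to ash.
          ash is a leaf — visit ash.
      At rose: go right to fig.
        fig is a leaf — visit fig.
Full pre-order sequence: yew, poppy, aster, rye, sage, moss, fir, elm, pear, lily, reed, bay, rose, kale, ash, fig.

pear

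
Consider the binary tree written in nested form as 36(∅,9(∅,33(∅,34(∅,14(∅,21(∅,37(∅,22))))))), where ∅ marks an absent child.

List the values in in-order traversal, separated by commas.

36, 9, 33, 34, 14, 21, 37, 22

In-order visits the left subtree, then the node, then the right subtree.
At 36: no left child.
Visit 36.
At 36: go right to 9.
  At 9: no left child.
  Visit 9.
  At 9: go right to 33.
    At 33: no left child.
    Visit 33.
    At 33: go right to 34.
      At 34: no left child.
      Visit 34.
      At 34: go right to 14.
        At 14: no left child.
        Visit 14.
        At 14: go right to 21.
          At 21: no left child.
          Visit 21.
          At 21: go right to 37.
            At 37: no left child.
            Visit 37.
            At 37: go right to 22.
              22 is a leaf — visit 22.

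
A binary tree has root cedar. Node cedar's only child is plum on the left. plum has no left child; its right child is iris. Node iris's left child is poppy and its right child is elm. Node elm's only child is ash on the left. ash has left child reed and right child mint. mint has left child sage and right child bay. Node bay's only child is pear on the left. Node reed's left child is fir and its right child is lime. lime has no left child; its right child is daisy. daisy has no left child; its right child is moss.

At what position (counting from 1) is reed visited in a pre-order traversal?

Pre-order visits the node, then its left subtree, then its right subtree.
Visit cedar.
At cedar: go left to plum.
  Visit plum.
  At plum: no left child.
  At plum: go right to iris.
    Visit iris.
    At iris: go left to poppy.
      poppy is a leaf — visit poppy.
    At iris: go right to elm.
      Visit elm.
      At elm: go left to ash.
        Visit ash.
        At ash: go left to reed.
          Visit reed.
          At reed: go left to fir.
            fir is a leaf — visit fir.
          At reed: go right to lime.
            Visit lime.
            At lime: no left child.
            At lime: go right to daisy.
              Visit daisy.
              At daisy: no left child.
              At daisy: go right to moss.
                moss is a leaf — visit moss.
        At ash: go right to mint.
          Visit mint.
          At mint: go left to sage.
            sage is a leaf — visit sage.
          At mint: go right to bay.
            Visit bay.
            At bay: go left to pear.
              pear is a leaf — visit pear.
            At bay: no right child.
      At elm: no right child.
At cedar: no right child.
Full pre-order sequence: cedar, plum, iris, poppy, elm, ash, reed, fir, lime, daisy, moss, mint, sage, bay, pear.

7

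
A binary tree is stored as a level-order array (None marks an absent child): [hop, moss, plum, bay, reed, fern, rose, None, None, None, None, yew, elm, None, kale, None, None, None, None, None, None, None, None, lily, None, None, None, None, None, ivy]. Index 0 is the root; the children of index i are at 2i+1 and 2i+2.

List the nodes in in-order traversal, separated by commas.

In-order visits the left subtree, then the node, then the right subtree.
At hop: go left to moss.
  At moss: go left to bay.
    bay is a leaf — visit bay.
  Visit moss.
  At moss: go right to reed.
    reed is a leaf — visit reed.
Visit hop.
At hop: go right to plum.
  At plum: go left to fern.
    At fern: go left to yew.
      At yew: go left to lily.
        lily is a leaf — visit lily.
      Visit yew.
      At yew: no right child.
    Visit fern.
    At fern: go right to elm.
      elm is a leaf — visit elm.
  Visit plum.
  At plum: go right to rose.
    At rose: no left child.
    Visit rose.
    At rose: go right to kale.
      At kale: go left to ivy.
        ivy is a leaf — visit ivy.
      Visit kale.
      At kale: no right child.

bay, moss, reed, hop, lily, yew, fern, elm, plum, rose, ivy, kale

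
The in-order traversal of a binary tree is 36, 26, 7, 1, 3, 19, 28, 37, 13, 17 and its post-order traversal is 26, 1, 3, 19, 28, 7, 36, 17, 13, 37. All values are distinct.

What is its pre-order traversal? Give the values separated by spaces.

The last element of post-order is the root; it splits in-order into left and right subtrees.
Root 37: left subtree has 7 nodes {36, 26, 7, 1, 3, 19, 28}, right has 2 {13, 17}.
  Root 36: left subtree has 0 nodes { }, right has 6 {26, 7, 1, 3, 19, 28}.
    Root 7: left subtree has 1 node {26}, right has 4 {1, 3, 19, 28}.
      Root 28: left subtree has 3 nodes {1, 3, 19}, right has 0 { }.
        Root 19: left subtree has 2 nodes {1, 3}, right has 0 { }.
          Root 3: left subtree has 1 node {1}, right has 0 { }.
  Root 13: left subtree has 0 nodes { }, right has 1 {17}.

37 36 7 26 28 19 3 1 13 17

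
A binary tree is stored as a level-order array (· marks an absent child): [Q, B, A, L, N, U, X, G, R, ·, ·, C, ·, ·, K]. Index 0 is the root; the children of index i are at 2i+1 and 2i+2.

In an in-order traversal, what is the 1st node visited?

G

In-order visits the left subtree, then the node, then the right subtree.
At Q: go left to B.
  At B: go left to L.
    At L: go left to G.
      G is a leaf — visit G.
    Visit L.
    At L: go right to R.
      R is a leaf — visit R.
  Visit B.
  At B: go right to N.
    N is a leaf — visit N.
Visit Q.
At Q: go right to A.
  At A: go left to U.
    At U: go left to C.
      C is a leaf — visit C.
    Visit U.
    At U: no right child.
  Visit A.
  At A: go right to X.
    At X: no left child.
    Visit X.
    At X: go right to K.
      K is a leaf — visit K.
Full in-order sequence: G, L, R, B, N, Q, C, U, A, X, K.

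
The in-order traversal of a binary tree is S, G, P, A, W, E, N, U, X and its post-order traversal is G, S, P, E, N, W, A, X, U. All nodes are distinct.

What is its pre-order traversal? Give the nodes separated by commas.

The last element of post-order is the root; it splits in-order into left and right subtrees.
Root U: left subtree has 7 nodes {S, G, P, A, W, E, N}, right has 1 {X}.
  Root A: left subtree has 3 nodes {S, G, P}, right has 3 {W, E, N}.
    Root P: left subtree has 2 nodes {S, G}, right has 0 { }.
      Root S: left subtree has 0 nodes { }, right has 1 {G}.
    Root W: left subtree has 0 nodes { }, right has 2 {E, N}.
      Root N: left subtree has 1 node {E}, right has 0 { }.

U, A, P, S, G, W, N, E, X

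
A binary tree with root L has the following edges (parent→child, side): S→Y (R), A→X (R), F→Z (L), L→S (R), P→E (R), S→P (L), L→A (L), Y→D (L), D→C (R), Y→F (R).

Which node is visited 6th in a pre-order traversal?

E

Pre-order visits the node, then its left subtree, then its right subtree.
Visit L.
At L: go left to A.
  Visit A.
  At A: no left child.
  At A: go right to X.
    X is a leaf — visit X.
At L: go right to S.
  Visit S.
  At S: go left to P.
    Visit P.
    At P: no left child.
    At P: go right to E.
      E is a leaf — visit E.
  At S: go right to Y.
    Visit Y.
    At Y: go left to D.
      Visit D.
      At D: no left child.
      At D: go right to C.
        C is a leaf — visit C.
    At Y: go right to F.
      Visit F.
      At F: go left to Z.
        Z is a leaf — visit Z.
      At F: no right child.
Full pre-order sequence: L, A, X, S, P, E, Y, D, C, F, Z.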